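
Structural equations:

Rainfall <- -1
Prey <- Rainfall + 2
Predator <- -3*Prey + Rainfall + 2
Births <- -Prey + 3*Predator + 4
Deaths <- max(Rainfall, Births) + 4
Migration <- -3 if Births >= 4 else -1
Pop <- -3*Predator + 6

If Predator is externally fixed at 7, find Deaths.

do(Predator=7) replaces the equation Predator <- -3*Prey + Rainfall + 2 with the constant Predator = 7.
Prey = Rainfall + 2  [with Rainfall=-1]  = 1
Births = -Prey + 3*Predator + 4  [with Prey=1, Predator=7]  = 24
Deaths = max(Rainfall, Births) + 4  [with Rainfall=-1, Births=24]  = 28

28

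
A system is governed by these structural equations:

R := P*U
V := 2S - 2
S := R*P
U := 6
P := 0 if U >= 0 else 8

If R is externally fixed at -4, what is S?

0

The intervention breaks the incoming arrows to R: R := P*U no longer applies, and R = -4.
P = 0 if U >= 0 else 8  [with U=6]  = 0
S = R*P  [with R=-4, P=0]  = 0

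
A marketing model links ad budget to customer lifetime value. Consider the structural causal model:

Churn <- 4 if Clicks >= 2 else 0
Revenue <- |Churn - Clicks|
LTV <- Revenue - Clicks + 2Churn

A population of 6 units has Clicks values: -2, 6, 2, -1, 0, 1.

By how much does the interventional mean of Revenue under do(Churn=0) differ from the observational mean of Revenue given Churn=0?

do(Churn=0) breaks Churn's dependence on Clicks. With Churn=0 fixed, Revenue across the units is 2, 6, 2, 1, 0, 1, mean 2.
Observing Churn=0 restricts to units where Churn's equation naturally yields 0: Clicks ∈ {-2, -1, 0, 1}. In that subpopulation Revenue = 2, 1, 0, 1, mean 1.
Difference = 2 − 1 = 1.

1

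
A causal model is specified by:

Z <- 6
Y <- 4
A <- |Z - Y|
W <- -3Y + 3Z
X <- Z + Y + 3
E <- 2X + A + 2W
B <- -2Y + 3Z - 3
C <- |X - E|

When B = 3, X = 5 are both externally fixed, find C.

19

Under do(B = 3, X = 5), each intervened variable's structural equation is replaced by its fixed value.
A = |Z - Y|  [with Z=6, Y=4]  = 2
W = -3Y + 3Z  [with Y=4, Z=6]  = 6
E = 2X + A + 2W  [with X=5, A=2, W=6]  = 24
C = |X - E|  [with X=5, E=24]  = 19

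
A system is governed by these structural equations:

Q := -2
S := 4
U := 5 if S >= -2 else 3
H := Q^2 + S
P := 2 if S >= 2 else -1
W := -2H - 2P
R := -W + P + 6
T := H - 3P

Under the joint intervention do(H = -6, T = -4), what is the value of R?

Setting H = -6, T = -4 by intervention discards those variables' equations.
P = 2 if S >= 2 else -1  [with S=4]  = 2
W = -2H - 2P  [with H=-6, P=2]  = 8
R = -W + P + 6  [with W=8, P=2]  = 0

0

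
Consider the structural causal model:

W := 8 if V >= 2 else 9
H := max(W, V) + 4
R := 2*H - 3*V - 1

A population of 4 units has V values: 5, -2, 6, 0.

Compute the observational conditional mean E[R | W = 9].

28

Observing W=9 restricts to units where W's equation naturally yields 9: V ∈ {-2, 0}. In that subpopulation R = 31, 25, mean 28.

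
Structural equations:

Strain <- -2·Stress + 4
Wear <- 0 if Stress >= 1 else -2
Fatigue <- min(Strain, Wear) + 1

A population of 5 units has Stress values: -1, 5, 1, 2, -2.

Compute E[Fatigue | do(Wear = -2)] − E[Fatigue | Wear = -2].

-0.8

do(Wear=-2) breaks Wear's dependence on Stress. With Wear=-2 fixed, Fatigue across the units is -1, -5, -1, -1, -1, mean -1.8.
Observing Wear=-2 restricts to units where Wear's equation naturally yields -2: Stress ∈ {-1, -2}. In that subpopulation Fatigue = -1, -1, mean -1.
Difference = -1.8 − (-1) = -0.8.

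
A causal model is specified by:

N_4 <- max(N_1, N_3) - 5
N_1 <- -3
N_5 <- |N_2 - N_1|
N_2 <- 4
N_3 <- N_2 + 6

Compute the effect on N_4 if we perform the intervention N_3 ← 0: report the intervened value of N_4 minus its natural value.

-10

The intervention breaks the incoming arrows to N_3: N_3 <- N_2 + 6 no longer applies, and N_3 = 0.
N_4 = max(N_1, N_3) - 5  [with N_1=-3, N_3=0]  = -5
Without intervention: N_3 = N_2 + 6  [with N_2=4]  = 10; N_4 = max(N_1, N_3) - 5  [with N_1=-3, N_3=10]  = 5.
Change = -5 − 5 = -10.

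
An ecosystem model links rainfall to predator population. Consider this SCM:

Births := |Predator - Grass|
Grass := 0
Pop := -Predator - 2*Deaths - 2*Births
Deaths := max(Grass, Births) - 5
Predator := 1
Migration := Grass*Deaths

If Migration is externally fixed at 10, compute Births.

do(Migration=10) replaces the equation Migration := Grass*Deaths with the constant Migration = 10.
Births is not downstream of the intervention, so its value is determined by the original equations.
Births = |Predator - Grass|  [with Predator=1, Grass=0]  = 1

1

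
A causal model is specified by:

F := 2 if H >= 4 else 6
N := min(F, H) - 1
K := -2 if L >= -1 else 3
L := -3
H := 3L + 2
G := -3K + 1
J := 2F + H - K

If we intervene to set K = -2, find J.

7

do(K=-2) replaces the equation K := -2 if L >= -1 else 3 with the constant K = -2.
H = 3L + 2  [with L=-3]  = -7
F = 2 if H >= 4 else 6  [with H=-7]  = 6
J = 2F + H - K  [with F=6, H=-7, K=-2]  = 7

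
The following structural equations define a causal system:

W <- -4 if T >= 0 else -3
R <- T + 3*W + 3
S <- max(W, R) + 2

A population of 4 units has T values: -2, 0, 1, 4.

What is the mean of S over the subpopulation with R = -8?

Observing R=-8 restricts to units where R's equation naturally yields -8: T ∈ {-2, 1}. In that subpopulation S = -1, -2, mean -1.5.

-1.5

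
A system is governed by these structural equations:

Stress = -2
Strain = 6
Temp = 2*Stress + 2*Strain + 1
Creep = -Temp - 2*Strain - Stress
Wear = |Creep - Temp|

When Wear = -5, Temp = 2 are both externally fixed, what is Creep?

Under do(Wear = -5, Temp = 2), each intervened variable's structural equation is replaced by its fixed value.
Creep = -Temp - 2*Strain - Stress  [with Temp=2, Strain=6, Stress=-2]  = -12

-12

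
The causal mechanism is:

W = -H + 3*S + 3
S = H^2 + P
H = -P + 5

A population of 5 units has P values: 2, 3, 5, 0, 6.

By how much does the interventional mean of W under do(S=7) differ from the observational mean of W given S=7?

-1.3

Under do(S=7), S's equation is replaced by S=7 for every unit. Per-unit W: 21, 22, 24, 19, 25. Mean = 22.2.
Conditioning on S=7 selects the 2 unit(s) with P ∈ {3, 6}. Their W values: 22, 25. Mean = 23.5.
Difference = 22.2 − 23.5 = -1.3.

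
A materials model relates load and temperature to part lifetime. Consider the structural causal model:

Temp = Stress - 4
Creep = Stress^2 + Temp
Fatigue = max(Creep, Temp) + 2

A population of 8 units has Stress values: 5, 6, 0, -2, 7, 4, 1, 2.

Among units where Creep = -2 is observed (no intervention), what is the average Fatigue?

E[Fatigue|Creep=-2] averages over only the 2 units with Creep=-2 (Stress = -2, 1): Fatigue = 0, 0, mean 0.

0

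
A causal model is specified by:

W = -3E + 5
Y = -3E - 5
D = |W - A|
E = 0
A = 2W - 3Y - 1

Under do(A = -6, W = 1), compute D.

The joint intervention fixes A = -6, W = 1, removing each variable's own equation.
D = |W - A|  [with W=1, A=-6]  = 7

7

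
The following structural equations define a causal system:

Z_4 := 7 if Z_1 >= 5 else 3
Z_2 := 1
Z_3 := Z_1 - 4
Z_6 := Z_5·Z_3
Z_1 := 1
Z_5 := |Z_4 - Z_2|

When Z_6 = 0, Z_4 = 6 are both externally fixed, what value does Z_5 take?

5

Setting Z_6 = 0, Z_4 = 6 by intervention discards those variables' equations.
Z_5 = |Z_4 - Z_2|  [with Z_4=6, Z_2=1]  = 5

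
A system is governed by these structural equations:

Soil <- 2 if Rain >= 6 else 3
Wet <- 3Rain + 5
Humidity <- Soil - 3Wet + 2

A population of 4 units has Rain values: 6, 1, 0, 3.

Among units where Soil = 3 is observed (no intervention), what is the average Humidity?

-22

E[Humidity|Soil=3] averages over only the 3 units with Soil=3 (Rain = 1, 0, 3): Humidity = -19, -10, -37, mean -22.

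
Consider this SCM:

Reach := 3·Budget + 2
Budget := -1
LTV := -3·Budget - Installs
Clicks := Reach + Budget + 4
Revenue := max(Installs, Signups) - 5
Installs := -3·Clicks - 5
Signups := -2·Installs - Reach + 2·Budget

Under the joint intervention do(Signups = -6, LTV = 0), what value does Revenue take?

-11

Under do(Signups = -6, LTV = 0), each intervened variable's structural equation is replaced by its fixed value.
Reach = 3·Budget + 2  [with Budget=-1]  = -1
Clicks = Reach + Budget + 4  [with Reach=-1, Budget=-1]  = 2
Installs = -3·Clicks - 5  [with Clicks=2]  = -11
Revenue = max(Installs, Signups) - 5  [with Installs=-11, Signups=-6]  = -11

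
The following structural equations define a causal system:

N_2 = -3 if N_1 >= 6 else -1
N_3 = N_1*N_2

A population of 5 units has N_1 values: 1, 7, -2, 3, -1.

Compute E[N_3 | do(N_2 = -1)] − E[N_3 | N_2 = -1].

-1.35

do(N_2=-1) breaks N_2's dependence on N_1. With N_2=-1 fixed, N_3 across the units is -1, -7, 2, -3, 1, mean -1.6.
Observing N_2=-1 restricts to units where N_2's equation naturally yields -1: N_1 ∈ {1, -2, 3, -1}. In that subpopulation N_3 = -1, 2, -3, 1, mean -0.25.
Difference = -1.6 − (-0.25) = -1.35.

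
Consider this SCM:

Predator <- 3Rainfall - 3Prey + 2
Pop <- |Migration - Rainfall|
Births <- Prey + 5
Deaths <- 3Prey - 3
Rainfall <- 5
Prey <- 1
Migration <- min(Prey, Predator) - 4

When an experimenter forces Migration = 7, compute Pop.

Intervening sets Migration = 7 and removes its equation (Migration <- min(Prey, Predator) - 4).
Pop = |Migration - Rainfall|  [with Migration=7, Rainfall=5]  = 2

2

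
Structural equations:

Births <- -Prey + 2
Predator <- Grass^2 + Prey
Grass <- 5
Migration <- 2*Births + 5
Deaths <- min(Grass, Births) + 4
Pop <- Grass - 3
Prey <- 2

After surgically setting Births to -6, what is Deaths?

Intervening sets Births = -6 and removes its equation (Births <- -Prey + 2).
Deaths = min(Grass, Births) + 4  [with Grass=5, Births=-6]  = -2

-2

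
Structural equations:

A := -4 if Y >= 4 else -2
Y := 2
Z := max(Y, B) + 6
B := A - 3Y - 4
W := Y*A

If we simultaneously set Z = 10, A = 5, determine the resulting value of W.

10

Setting Z = 10, A = 5 by intervention discards those variables' equations.
W = Y*A  [with Y=2, A=5]  = 10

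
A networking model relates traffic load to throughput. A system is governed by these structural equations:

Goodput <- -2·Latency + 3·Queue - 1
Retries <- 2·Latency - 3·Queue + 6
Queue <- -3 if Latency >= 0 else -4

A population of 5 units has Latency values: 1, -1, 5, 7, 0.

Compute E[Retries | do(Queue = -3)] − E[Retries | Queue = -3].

-1.7

Under do(Queue=-3), Queue's equation is replaced by Queue=-3 for every unit. Per-unit Retries: 17, 13, 25, 29, 15. Mean = 19.8.
Observing Queue=-3 restricts to units where Queue's equation naturally yields -3: Latency ∈ {1, 5, 7, 0}. In that subpopulation Retries = 17, 25, 29, 15, mean 21.5.
Difference = 19.8 − 21.5 = -1.7.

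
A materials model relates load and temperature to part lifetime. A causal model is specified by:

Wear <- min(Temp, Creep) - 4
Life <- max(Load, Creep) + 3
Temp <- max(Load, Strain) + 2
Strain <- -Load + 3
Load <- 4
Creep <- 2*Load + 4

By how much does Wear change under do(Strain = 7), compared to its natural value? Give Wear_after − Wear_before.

3

do(Strain=7) replaces the equation Strain <- -Load + 3 with the constant Strain = 7.
Temp = max(Load, Strain) + 2  [with Load=4, Strain=7]  = 9
Creep = 2*Load + 4  [with Load=4]  = 12
Wear = min(Temp, Creep) - 4  [with Temp=9, Creep=12]  = 5
Without intervention: Strain = -Load + 3  [with Load=4]  = -1; Temp = max(Load, Strain) + 2  [with Load=4, Strain=-1]  = 6; Creep = 2*Load + 4  [with Load=4]  = 12; Wear = min(Temp, Creep) - 4  [with Temp=6, Creep=12]  = 2.
Change = 5 − 2 = 3.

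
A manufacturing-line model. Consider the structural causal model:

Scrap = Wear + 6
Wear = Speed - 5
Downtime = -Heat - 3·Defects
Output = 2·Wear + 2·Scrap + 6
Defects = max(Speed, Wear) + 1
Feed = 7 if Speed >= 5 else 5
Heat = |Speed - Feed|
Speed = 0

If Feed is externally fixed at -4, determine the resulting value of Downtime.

-7

do(Feed=-4) replaces the equation Feed = 7 if Speed >= 5 else 5 with the constant Feed = -4.
Heat = |Speed - Feed|  [with Speed=0, Feed=-4]  = 4
Wear = Speed - 5  [with Speed=0]  = -5
Defects = max(Speed, Wear) + 1  [with Speed=0, Wear=-5]  = 1
Downtime = -Heat - 3·Defects  [with Heat=4, Defects=1]  = -7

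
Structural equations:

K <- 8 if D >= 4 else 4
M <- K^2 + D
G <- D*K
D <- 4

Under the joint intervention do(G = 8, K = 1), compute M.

5

Setting G = 8, K = 1 by intervention discards those variables' equations.
M = K^2 + D  [with K=1, D=4]  = 5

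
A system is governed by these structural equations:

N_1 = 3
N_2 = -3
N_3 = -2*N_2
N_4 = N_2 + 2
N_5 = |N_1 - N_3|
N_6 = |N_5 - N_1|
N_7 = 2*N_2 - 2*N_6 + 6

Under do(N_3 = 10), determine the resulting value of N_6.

The intervention breaks the incoming arrows to N_3: N_3 = -2*N_2 no longer applies, and N_3 = 10.
N_5 = |N_1 - N_3|  [with N_1=3, N_3=10]  = 7
N_6 = |N_5 - N_1|  [with N_5=7, N_1=3]  = 4

4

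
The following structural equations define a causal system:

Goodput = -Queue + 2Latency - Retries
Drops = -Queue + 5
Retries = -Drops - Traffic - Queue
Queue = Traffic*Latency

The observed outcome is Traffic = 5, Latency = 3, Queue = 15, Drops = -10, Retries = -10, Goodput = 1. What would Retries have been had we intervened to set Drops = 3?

-23

Intervening sets Drops = 3 and removes its equation (Drops = -Queue + 5).
Queue = Traffic*Latency  [with Traffic=5, Latency=3]  = 15
Retries = -Drops - Traffic - Queue  [with Drops=3, Traffic=5, Queue=15]  = -23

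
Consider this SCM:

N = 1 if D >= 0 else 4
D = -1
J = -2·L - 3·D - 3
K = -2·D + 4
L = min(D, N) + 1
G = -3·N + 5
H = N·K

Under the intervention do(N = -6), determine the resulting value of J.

do(N=-6) replaces the equation N = 1 if D >= 0 else 4 with the constant N = -6.
L = min(D, N) + 1  [with D=-1, N=-6]  = -5
J = -2·L - 3·D - 3  [with L=-5, D=-1]  = 10

10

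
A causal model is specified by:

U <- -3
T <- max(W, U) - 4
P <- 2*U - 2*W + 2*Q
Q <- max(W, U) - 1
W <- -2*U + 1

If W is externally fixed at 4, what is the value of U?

-3

Under do(W=4), the mechanism W <- -2*U + 1 is discarded; W is fixed at 4.
U is not downstream of the intervention, so its value is determined by the original equations.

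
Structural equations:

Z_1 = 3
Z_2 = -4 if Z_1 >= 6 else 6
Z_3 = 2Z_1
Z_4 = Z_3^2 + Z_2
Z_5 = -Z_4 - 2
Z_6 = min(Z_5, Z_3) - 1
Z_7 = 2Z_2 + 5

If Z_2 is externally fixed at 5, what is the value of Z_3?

6

The intervention breaks the incoming arrows to Z_2: Z_2 = -4 if Z_1 >= 6 else 6 no longer applies, and Z_2 = 5.
Since Z_3 is not a descendant of the intervened variable, it is unaffected.
Z_3 = 2Z_1  [with Z_1=3]  = 6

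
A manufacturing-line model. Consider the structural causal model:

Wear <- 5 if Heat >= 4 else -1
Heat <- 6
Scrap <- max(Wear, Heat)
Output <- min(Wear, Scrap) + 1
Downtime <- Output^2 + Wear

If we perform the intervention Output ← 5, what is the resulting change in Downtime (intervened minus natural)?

Intervening sets Output = 5 and removes its equation (Output <- min(Wear, Scrap) + 1).
Wear = 5 if Heat >= 4 else -1  [with Heat=6]  = 5
Downtime = Output^2 + Wear  [with Output=5, Wear=5]  = 30
Without intervention: Wear = 5 if Heat >= 4 else -1  [with Heat=6]  = 5; Scrap = max(Wear, Heat)  [with Wear=5, Heat=6]  = 6; Output = min(Wear, Scrap) + 1  [with Wear=5, Scrap=6]  = 6; Downtime = Output^2 + Wear  [with Output=6, Wear=5]  = 41.
Change = 30 − 41 = -11.

-11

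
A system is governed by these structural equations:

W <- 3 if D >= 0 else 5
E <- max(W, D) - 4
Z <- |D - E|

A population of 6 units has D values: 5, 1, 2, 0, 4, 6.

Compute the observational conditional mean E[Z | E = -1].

2

Observing E=-1 restricts to units where E's equation naturally yields -1: D ∈ {1, 2, 0}. In that subpopulation Z = 2, 3, 1, mean 2.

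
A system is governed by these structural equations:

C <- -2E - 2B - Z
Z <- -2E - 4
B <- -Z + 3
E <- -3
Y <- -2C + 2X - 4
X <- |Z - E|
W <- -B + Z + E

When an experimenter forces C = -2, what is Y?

10

Intervening sets C = -2 and removes its equation (C <- -2E - 2B - Z).
Z = -2E - 4  [with E=-3]  = 2
X = |Z - E|  [with Z=2, E=-3]  = 5
Y = -2C + 2X - 4  [with C=-2, X=5]  = 10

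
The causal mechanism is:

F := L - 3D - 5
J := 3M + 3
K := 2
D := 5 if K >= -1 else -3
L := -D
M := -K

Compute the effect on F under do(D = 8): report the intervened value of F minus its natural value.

-12

Under do(D=8), the mechanism D := 5 if K >= -1 else -3 is discarded; D is fixed at 8.
L = -D  [with D=8]  = -8
F = L - 3D - 5  [with L=-8, D=8]  = -37
Without intervention: D = 5 if K >= -1 else -3  [with K=2]  = 5; L = -D  [with D=5]  = -5; F = L - 3D - 5  [with L=-5, D=5]  = -25.
Change = -37 − (-25) = -12.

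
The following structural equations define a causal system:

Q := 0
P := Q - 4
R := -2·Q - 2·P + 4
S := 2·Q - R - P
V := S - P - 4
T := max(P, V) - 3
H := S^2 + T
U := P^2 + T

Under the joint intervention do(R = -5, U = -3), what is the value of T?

6

Under do(R = -5, U = -3), each intervened variable's structural equation is replaced by its fixed value.
P = Q - 4  [with Q=0]  = -4
S = 2·Q - R - P  [with Q=0, R=-5, P=-4]  = 9
V = S - P - 4  [with S=9, P=-4]  = 9
T = max(P, V) - 3  [with P=-4, V=9]  = 6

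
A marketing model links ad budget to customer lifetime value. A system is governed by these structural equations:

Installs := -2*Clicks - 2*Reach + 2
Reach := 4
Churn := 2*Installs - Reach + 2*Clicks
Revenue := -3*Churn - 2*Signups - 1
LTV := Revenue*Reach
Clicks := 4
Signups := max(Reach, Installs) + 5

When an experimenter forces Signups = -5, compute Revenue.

Under do(Signups=-5), the mechanism Signups := max(Reach, Installs) + 5 is discarded; Signups is fixed at -5.
Installs = -2*Clicks - 2*Reach + 2  [with Clicks=4, Reach=4]  = -14
Churn = 2*Installs - Reach + 2*Clicks  [with Installs=-14, Reach=4, Clicks=4]  = -24
Revenue = -3*Churn - 2*Signups - 1  [with Churn=-24, Signups=-5]  = 81

81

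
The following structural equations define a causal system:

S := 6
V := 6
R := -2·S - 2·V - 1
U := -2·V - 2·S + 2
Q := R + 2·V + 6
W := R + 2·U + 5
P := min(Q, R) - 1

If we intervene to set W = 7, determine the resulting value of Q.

-7

do(W=7) replaces the equation W := R + 2·U + 5 with the constant W = 7.
Since Q is not a descendant of the intervened variable, it is unaffected.
R = -2·S - 2·V - 1  [with S=6, V=6]  = -25
Q = R + 2·V + 6  [with R=-25, V=6]  = -7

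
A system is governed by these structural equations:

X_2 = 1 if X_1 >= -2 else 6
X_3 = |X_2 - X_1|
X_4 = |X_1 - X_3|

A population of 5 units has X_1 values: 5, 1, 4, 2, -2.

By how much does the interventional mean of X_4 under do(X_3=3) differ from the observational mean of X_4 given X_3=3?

-0.8

The intervention sets X_3=3 in all 5 units regardless of X_1. Recomputing X_4 per unit gives 2, 2, 1, 1, 5; average 2.2.
E[X_4|X_3=3] averages over only the 2 units with X_3=3 (X_1 = 4, -2): X_4 = 1, 5, mean 3.
Difference = 2.2 − 3 = -0.8.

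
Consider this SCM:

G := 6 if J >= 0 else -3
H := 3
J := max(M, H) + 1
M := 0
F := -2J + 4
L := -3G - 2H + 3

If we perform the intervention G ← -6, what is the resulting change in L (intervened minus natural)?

The intervention breaks the incoming arrows to G: G := 6 if J >= 0 else -3 no longer applies, and G = -6.
L = -3G - 2H + 3  [with G=-6, H=3]  = 15
Without intervention: J = max(M, H) + 1  [with M=0, H=3]  = 4; G = 6 if J >= 0 else -3  [with J=4]  = 6; L = -3G - 2H + 3  [with G=6, H=3]  = -21.
Change = 15 − (-21) = 36.

36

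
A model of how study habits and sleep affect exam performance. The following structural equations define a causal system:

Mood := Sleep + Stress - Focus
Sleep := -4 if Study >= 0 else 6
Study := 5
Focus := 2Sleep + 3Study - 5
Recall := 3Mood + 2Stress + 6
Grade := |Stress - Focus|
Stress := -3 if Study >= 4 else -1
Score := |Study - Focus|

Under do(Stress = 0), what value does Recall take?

The intervention breaks the incoming arrows to Stress: Stress := -3 if Study >= 4 else -1 no longer applies, and Stress = 0.
Sleep = -4 if Study >= 0 else 6  [with Study=5]  = -4
Focus = 2Sleep + 3Study - 5  [with Sleep=-4, Study=5]  = 2
Mood = Sleep + Stress - Focus  [with Sleep=-4, Stress=0, Focus=2]  = -6
Recall = 3Mood + 2Stress + 6  [with Mood=-6, Stress=0]  = -12

-12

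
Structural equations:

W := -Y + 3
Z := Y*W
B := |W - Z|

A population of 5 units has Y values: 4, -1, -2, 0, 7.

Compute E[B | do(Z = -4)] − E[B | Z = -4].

-0.1

The intervention sets Z=-4 in all 5 units regardless of Y. Recomputing B per unit gives 3, 8, 9, 7, 0; average 5.4.
Conditioning on Z=-4 selects the 2 unit(s) with Y ∈ {4, -1}. Their B values: 3, 8. Mean = 5.5.
Difference = 5.4 − 5.5 = -0.1.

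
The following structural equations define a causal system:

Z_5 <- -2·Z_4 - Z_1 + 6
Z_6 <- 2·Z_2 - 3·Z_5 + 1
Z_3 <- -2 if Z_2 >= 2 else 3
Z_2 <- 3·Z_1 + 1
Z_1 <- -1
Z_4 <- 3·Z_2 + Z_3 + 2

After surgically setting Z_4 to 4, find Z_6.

0

Under do(Z_4=4), the mechanism Z_4 <- 3·Z_2 + Z_3 + 2 is discarded; Z_4 is fixed at 4.
Z_2 = 3·Z_1 + 1  [with Z_1=-1]  = -2
Z_5 = -2·Z_4 - Z_1 + 6  [with Z_4=4, Z_1=-1]  = -1
Z_6 = 2·Z_2 - 3·Z_5 + 1  [with Z_2=-2, Z_5=-1]  = 0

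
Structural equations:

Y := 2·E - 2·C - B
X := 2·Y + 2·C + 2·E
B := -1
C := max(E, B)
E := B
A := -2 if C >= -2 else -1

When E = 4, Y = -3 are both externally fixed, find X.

Setting E = 4, Y = -3 by intervention discards those variables' equations.
C = max(E, B)  [with E=4, B=-1]  = 4
X = 2·Y + 2·C + 2·E  [with Y=-3, C=4, E=4]  = 10

10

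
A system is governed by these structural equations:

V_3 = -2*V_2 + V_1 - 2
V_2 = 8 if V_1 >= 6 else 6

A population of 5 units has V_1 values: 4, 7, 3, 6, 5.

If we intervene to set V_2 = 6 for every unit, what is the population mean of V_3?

-9

do(V_2=6) breaks V_2's dependence on V_1. With V_2=6 fixed, V_3 across the units is -10, -7, -11, -8, -9, mean -9.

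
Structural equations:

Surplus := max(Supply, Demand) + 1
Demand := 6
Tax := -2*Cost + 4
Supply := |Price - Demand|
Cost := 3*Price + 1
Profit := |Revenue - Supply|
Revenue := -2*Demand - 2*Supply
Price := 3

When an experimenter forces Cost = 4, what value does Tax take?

-4

Under do(Cost=4), the mechanism Cost := 3*Price + 1 is discarded; Cost is fixed at 4.
Tax = -2*Cost + 4  [with Cost=4]  = -4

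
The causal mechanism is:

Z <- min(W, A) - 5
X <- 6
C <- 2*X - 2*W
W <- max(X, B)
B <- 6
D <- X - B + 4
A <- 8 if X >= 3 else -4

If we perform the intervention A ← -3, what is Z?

-8

do(A=-3) replaces the equation A <- 8 if X >= 3 else -4 with the constant A = -3.
W = max(X, B)  [with X=6, B=6]  = 6
Z = min(W, A) - 5  [with W=6, A=-3]  = -8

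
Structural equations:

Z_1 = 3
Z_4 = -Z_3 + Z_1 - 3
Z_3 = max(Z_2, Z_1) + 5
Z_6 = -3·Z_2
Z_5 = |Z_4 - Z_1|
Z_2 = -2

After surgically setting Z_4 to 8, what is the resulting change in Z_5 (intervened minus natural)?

-6

Intervening sets Z_4 = 8 and removes its equation (Z_4 = -Z_3 + Z_1 - 3).
Z_5 = |Z_4 - Z_1|  [with Z_4=8, Z_1=3]  = 5
Without intervention: Z_3 = max(Z_2, Z_1) + 5  [with Z_2=-2, Z_1=3]  = 8; Z_4 = -Z_3 + Z_1 - 3  [with Z_3=8, Z_1=3]  = -8; Z_5 = |Z_4 - Z_1|  [with Z_4=-8, Z_1=3]  = 11.
Change = 5 − 11 = -6.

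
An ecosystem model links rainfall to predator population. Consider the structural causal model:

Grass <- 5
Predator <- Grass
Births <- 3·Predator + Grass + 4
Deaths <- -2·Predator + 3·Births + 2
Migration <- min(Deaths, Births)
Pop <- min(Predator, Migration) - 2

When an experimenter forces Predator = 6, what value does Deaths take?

Under do(Predator=6), the mechanism Predator <- Grass is discarded; Predator is fixed at 6.
Births = 3·Predator + Grass + 4  [with Predator=6, Grass=5]  = 27
Deaths = -2·Predator + 3·Births + 2  [with Predator=6, Births=27]  = 71

71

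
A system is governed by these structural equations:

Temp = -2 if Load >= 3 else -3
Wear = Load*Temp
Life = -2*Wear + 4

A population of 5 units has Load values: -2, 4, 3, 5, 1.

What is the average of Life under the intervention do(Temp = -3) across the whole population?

17.2

do(Temp=-3) breaks Temp's dependence on Load. With Temp=-3 fixed, Life across the units is -8, 28, 22, 34, 10, mean 17.2.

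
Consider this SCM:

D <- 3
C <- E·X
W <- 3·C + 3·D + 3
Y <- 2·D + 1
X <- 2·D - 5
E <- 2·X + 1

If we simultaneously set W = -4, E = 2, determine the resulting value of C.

Under do(W = -4, E = 2), each intervened variable's structural equation is replaced by its fixed value.
X = 2·D - 5  [with D=3]  = 1
C = E·X  [with E=2, X=1]  = 2

2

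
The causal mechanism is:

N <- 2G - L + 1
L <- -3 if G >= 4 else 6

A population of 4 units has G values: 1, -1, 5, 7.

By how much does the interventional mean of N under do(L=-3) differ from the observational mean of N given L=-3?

-6

do(L=-3) breaks L's dependence on G. With L=-3 fixed, N across the units is 6, 2, 14, 18, mean 10.
Conditioning on L=-3 selects the 2 unit(s) with G ∈ {5, 7}. Their N values: 14, 18. Mean = 16.
Difference = 10 − 16 = -6.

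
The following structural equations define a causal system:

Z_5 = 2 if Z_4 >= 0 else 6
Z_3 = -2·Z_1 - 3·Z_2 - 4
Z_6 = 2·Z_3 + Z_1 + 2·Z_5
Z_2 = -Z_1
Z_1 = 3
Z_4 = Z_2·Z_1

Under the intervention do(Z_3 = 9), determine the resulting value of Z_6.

The intervention breaks the incoming arrows to Z_3: Z_3 = -2·Z_1 - 3·Z_2 - 4 no longer applies, and Z_3 = 9.
Z_2 = -Z_1  [with Z_1=3]  = -3
Z_4 = Z_2·Z_1  [with Z_2=-3, Z_1=3]  = -9
Z_5 = 2 if Z_4 >= 0 else 6  [with Z_4=-9]  = 6
Z_6 = 2·Z_3 + Z_1 + 2·Z_5  [with Z_3=9, Z_1=3, Z_5=6]  = 33

33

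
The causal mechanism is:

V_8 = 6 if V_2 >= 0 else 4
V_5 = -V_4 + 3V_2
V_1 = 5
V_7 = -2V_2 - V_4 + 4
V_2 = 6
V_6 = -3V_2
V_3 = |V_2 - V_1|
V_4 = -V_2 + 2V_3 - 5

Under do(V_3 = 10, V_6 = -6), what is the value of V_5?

The joint intervention fixes V_3 = 10, V_6 = -6, removing each variable's own equation.
V_4 = -V_2 + 2V_3 - 5  [with V_2=6, V_3=10]  = 9
V_5 = -V_4 + 3V_2  [with V_4=9, V_2=6]  = 9

9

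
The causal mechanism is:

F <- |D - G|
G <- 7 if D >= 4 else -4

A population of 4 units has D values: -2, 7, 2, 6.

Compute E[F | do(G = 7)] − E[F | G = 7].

do(G=7) breaks G's dependence on D. With G=7 fixed, F across the units is 9, 0, 5, 1, mean 3.75.
Conditioning on G=7 selects the 2 unit(s) with D ∈ {7, 6}. Their F values: 0, 1. Mean = 0.5.
Difference = 3.75 − 0.5 = 3.25.

3.25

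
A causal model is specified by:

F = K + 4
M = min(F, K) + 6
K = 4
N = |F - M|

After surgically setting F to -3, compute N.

6

Under do(F=-3), the mechanism F = K + 4 is discarded; F is fixed at -3.
M = min(F, K) + 6  [with F=-3, K=4]  = 3
N = |F - M|  [with F=-3, M=3]  = 6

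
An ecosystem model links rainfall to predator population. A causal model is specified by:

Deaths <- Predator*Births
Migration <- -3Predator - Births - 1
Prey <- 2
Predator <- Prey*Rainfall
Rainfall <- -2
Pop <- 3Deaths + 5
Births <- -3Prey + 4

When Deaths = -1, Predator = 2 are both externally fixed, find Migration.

The joint intervention fixes Deaths = -1, Predator = 2, removing each variable's own equation.
Births = -3Prey + 4  [with Prey=2]  = -2
Migration = -3Predator - Births - 1  [with Predator=2, Births=-2]  = -5

-5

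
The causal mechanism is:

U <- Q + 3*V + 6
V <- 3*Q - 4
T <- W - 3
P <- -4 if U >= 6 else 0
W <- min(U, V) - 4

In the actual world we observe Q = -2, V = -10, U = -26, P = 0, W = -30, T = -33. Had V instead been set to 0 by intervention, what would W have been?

-4

do(V=0) replaces the equation V <- 3*Q - 4 with the constant V = 0.
U = Q + 3*V + 6  [with Q=-2, V=0]  = 4
W = min(U, V) - 4  [with U=4, V=0]  = -4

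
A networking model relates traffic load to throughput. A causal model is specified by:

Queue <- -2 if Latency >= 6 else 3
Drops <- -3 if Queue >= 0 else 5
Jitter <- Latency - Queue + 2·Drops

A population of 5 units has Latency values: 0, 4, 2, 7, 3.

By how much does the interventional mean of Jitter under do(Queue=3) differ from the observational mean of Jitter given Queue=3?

do(Queue=3) breaks Queue's dependence on Latency. With Queue=3 fixed, Jitter across the units is -9, -5, -7, -2, -6, mean -5.8.
E[Jitter|Queue=3] averages over only the 4 units with Queue=3 (Latency = 0, 4, 2, 3): Jitter = -9, -5, -7, -6, mean -6.75.
Difference = -5.8 − (-6.75) = 0.95.

0.95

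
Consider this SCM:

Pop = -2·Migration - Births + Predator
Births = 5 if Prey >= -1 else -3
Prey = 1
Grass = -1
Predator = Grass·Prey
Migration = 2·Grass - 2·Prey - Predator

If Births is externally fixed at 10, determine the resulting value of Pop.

Under do(Births=10), the mechanism Births = 5 if Prey >= -1 else -3 is discarded; Births is fixed at 10.
Predator = Grass·Prey  [with Grass=-1, Prey=1]  = -1
Migration = 2·Grass - 2·Prey - Predator  [with Grass=-1, Prey=1, Predator=-1]  = -3
Pop = -2·Migration - Births + Predator  [with Migration=-3, Births=10, Predator=-1]  = -5

-5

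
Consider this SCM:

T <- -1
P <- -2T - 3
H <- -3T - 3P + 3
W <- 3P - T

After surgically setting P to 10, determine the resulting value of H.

-24

The intervention breaks the incoming arrows to P: P <- -2T - 3 no longer applies, and P = 10.
H = -3T - 3P + 3  [with T=-1, P=10]  = -24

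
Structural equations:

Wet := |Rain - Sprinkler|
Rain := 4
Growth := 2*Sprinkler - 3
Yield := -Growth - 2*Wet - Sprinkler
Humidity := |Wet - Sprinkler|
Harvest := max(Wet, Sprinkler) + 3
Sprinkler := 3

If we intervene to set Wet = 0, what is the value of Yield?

The intervention breaks the incoming arrows to Wet: Wet := |Rain - Sprinkler| no longer applies, and Wet = 0.
Growth = 2*Sprinkler - 3  [with Sprinkler=3]  = 3
Yield = -Growth - 2*Wet - Sprinkler  [with Growth=3, Wet=0, Sprinkler=3]  = -6

-6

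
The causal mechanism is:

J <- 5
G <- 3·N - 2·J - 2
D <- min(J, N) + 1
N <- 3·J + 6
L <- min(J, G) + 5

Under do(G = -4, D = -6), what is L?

The joint intervention fixes G = -4, D = -6, removing each variable's own equation.
L = min(J, G) + 5  [with J=5, G=-4]  = 1

1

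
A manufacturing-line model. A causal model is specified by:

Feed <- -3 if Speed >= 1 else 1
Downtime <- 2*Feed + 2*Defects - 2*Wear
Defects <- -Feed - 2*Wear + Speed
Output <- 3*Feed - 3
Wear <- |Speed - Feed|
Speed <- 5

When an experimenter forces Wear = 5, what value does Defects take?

The intervention breaks the incoming arrows to Wear: Wear <- |Speed - Feed| no longer applies, and Wear = 5.
Feed = -3 if Speed >= 1 else 1  [with Speed=5]  = -3
Defects = -Feed - 2*Wear + Speed  [with Feed=-3, Wear=5, Speed=5]  = -2

-2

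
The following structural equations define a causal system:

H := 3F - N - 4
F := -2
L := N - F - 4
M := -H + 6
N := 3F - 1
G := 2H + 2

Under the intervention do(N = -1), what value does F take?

Under do(N=-1), the mechanism N := 3F - 1 is discarded; N is fixed at -1.
F is not downstream of the intervention, so its value is determined by the original equations.

-2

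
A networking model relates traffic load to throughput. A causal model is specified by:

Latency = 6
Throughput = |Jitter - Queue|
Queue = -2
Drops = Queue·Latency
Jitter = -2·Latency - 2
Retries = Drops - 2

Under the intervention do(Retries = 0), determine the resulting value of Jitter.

Intervening sets Retries = 0 and removes its equation (Retries = Drops - 2).
No directed path runs from Retries to Jitter, so Jitter keeps its natural value.
Jitter = -2·Latency - 2  [with Latency=6]  = -14

-14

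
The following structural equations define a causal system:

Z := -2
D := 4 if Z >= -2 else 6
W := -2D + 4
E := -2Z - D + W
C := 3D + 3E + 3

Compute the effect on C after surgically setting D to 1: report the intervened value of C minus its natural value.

18

do(D=1) replaces the equation D := 4 if Z >= -2 else 6 with the constant D = 1.
W = -2D + 4  [with D=1]  = 2
E = -2Z - D + W  [with Z=-2, D=1, W=2]  = 5
C = 3D + 3E + 3  [with D=1, E=5]  = 21
Without intervention: D = 4 if Z >= -2 else 6  [with Z=-2]  = 4; W = -2D + 4  [with D=4]  = -4; E = -2Z - D + W  [with Z=-2, D=4, W=-4]  = -4; C = 3D + 3E + 3  [with D=4, E=-4]  = 3.
Change = 21 − 3 = 18.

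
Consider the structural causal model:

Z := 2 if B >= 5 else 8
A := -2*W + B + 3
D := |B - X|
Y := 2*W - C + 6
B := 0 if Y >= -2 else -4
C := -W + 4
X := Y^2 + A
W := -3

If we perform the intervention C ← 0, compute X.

Under do(C=0), the mechanism C := -W + 4 is discarded; C is fixed at 0.
Y = 2*W - C + 6  [with W=-3, C=0]  = 0
B = 0 if Y >= -2 else -4  [with Y=0]  = 0
A = -2*W + B + 3  [with W=-3, B=0]  = 9
X = Y^2 + A  [with Y=0, A=9]  = 9

9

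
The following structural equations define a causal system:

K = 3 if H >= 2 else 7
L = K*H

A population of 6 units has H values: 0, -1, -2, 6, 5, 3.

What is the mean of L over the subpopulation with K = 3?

E[L|K=3] averages over only the 3 units with K=3 (H = 6, 5, 3): L = 18, 15, 9, mean 14.

14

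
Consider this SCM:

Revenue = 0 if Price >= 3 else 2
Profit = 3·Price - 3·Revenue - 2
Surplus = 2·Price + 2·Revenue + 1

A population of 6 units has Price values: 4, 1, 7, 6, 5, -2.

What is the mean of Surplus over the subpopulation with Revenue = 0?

12

E[Surplus|Revenue=0] averages over only the 4 units with Revenue=0 (Price = 4, 7, 6, 5): Surplus = 9, 15, 13, 11, mean 12.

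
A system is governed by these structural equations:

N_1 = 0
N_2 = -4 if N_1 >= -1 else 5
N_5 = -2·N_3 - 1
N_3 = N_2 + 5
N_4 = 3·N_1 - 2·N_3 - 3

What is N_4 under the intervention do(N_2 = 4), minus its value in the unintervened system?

Under do(N_2=4), the mechanism N_2 = -4 if N_1 >= -1 else 5 is discarded; N_2 is fixed at 4.
N_3 = N_2 + 5  [with N_2=4]  = 9
N_4 = 3·N_1 - 2·N_3 - 3  [with N_1=0, N_3=9]  = -21
Without intervention: N_2 = -4 if N_1 >= -1 else 5  [with N_1=0]  = -4; N_3 = N_2 + 5  [with N_2=-4]  = 1; N_4 = 3·N_1 - 2·N_3 - 3  [with N_1=0, N_3=1]  = -5.
Change = -21 − (-5) = -16.

-16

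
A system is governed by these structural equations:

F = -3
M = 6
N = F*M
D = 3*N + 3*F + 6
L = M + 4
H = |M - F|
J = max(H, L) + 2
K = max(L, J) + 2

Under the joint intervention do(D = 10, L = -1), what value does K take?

The joint intervention fixes D = 10, L = -1, removing each variable's own equation.
H = |M - F|  [with M=6, F=-3]  = 9
J = max(H, L) + 2  [with H=9, L=-1]  = 11
K = max(L, J) + 2  [with L=-1, J=11]  = 13

13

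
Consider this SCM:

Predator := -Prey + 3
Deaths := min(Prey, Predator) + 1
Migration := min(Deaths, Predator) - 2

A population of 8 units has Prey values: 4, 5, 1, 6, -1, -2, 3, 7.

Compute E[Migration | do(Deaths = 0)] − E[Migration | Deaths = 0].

-0.75

do(Deaths=0) breaks Deaths's dependence on Prey. With Deaths=0 fixed, Migration across the units is -3, -4, -2, -5, -2, -2, -2, -6, mean -3.25.
Observing Deaths=0 restricts to units where Deaths's equation naturally yields 0: Prey ∈ {4, -1}. In that subpopulation Migration = -3, -2, mean -2.5.
Difference = -3.25 − (-2.5) = -0.75.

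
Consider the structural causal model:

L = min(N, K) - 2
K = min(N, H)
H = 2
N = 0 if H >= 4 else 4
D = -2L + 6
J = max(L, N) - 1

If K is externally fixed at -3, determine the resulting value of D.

The intervention breaks the incoming arrows to K: K = min(N, H) no longer applies, and K = -3.
N = 0 if H >= 4 else 4  [with H=2]  = 4
L = min(N, K) - 2  [with N=4, K=-3]  = -5
D = -2L + 6  [with L=-5]  = 16

16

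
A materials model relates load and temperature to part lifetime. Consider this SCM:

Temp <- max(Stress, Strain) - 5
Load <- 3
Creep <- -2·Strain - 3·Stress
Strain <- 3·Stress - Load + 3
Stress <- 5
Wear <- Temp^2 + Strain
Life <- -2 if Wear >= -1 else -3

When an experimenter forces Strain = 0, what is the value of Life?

-2

The intervention breaks the incoming arrows to Strain: Strain <- 3·Stress - Load + 3 no longer applies, and Strain = 0.
Temp = max(Stress, Strain) - 5  [with Stress=5, Strain=0]  = 0
Wear = Temp^2 + Strain  [with Temp=0, Strain=0]  = 0
Life = -2 if Wear >= -1 else -3  [with Wear=0]  = -2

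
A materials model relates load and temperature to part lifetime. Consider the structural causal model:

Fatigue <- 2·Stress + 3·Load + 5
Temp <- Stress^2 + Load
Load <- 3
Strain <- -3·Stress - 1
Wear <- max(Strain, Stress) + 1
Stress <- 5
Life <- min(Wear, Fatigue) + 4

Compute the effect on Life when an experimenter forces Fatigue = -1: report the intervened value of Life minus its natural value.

Intervening sets Fatigue = -1 and removes its equation (Fatigue <- 2·Stress + 3·Load + 5).
Strain = -3·Stress - 1  [with Stress=5]  = -16
Wear = max(Strain, Stress) + 1  [with Strain=-16, Stress=5]  = 6
Life = min(Wear, Fatigue) + 4  [with Wear=6, Fatigue=-1]  = 3
Without intervention: Strain = -3·Stress - 1  [with Stress=5]  = -16; Wear = max(Strain, Stress) + 1  [with Strain=-16, Stress=5]  = 6; Fatigue = 2·Stress + 3·Load + 5  [with Stress=5, Load=3]  = 24; Life = min(Wear, Fatigue) + 4  [with Wear=6, Fatigue=24]  = 10.
Change = 3 − 10 = -7.

-7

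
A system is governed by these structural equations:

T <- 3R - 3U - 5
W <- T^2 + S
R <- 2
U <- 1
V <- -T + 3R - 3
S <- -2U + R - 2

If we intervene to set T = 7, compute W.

47

do(T=7) replaces the equation T <- 3R - 3U - 5 with the constant T = 7.
S = -2U + R - 2  [with U=1, R=2]  = -2
W = T^2 + S  [with T=7, S=-2]  = 47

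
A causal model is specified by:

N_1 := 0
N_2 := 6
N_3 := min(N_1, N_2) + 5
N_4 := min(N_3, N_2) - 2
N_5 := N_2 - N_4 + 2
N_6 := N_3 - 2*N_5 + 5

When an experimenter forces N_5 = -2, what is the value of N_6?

The intervention breaks the incoming arrows to N_5: N_5 := N_2 - N_4 + 2 no longer applies, and N_5 = -2.
N_3 = min(N_1, N_2) + 5  [with N_1=0, N_2=6]  = 5
N_6 = N_3 - 2*N_5 + 5  [with N_3=5, N_5=-2]  = 14

14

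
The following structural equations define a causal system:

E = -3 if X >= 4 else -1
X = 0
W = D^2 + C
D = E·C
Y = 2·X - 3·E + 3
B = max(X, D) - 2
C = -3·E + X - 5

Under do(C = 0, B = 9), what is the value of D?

Setting C = 0, B = 9 by intervention discards those variables' equations.
E = -3 if X >= 4 else -1  [with X=0]  = -1
D = E·C  [with E=-1, C=0]  = 0

0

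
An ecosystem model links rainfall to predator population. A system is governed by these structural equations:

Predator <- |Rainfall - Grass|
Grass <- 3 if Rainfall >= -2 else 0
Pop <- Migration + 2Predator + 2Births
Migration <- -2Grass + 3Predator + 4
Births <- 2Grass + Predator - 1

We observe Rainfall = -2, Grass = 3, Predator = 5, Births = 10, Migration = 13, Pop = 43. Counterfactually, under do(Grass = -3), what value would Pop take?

3

Under do(Grass=-3), the mechanism Grass <- 3 if Rainfall >= -2 else 0 is discarded; Grass is fixed at -3.
Predator = |Rainfall - Grass|  [with Rainfall=-2, Grass=-3]  = 1
Births = 2Grass + Predator - 1  [with Grass=-3, Predator=1]  = -6
Migration = -2Grass + 3Predator + 4  [with Grass=-3, Predator=1]  = 13
Pop = Migration + 2Predator + 2Births  [with Migration=13, Predator=1, Births=-6]  = 3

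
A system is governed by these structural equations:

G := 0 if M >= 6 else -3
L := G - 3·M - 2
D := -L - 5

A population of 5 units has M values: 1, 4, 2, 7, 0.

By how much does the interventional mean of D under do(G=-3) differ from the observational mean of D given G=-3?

3.15

Every unit gets G=-3 under the intervention. D values become 3, 12, 6, 21, 0; E[D|do(G=-3)] = 8.4.
Observing G=-3 restricts to units where G's equation naturally yields -3: M ∈ {1, 4, 2, 0}. In that subpopulation D = 3, 12, 6, 0, mean 5.25.
Difference = 8.4 − 5.25 = 3.15.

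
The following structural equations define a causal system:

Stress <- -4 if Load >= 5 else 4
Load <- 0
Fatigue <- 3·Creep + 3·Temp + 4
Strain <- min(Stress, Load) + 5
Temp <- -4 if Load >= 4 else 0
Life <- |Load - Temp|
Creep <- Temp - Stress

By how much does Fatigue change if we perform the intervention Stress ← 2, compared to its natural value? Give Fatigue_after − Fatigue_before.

Under do(Stress=2), the mechanism Stress <- -4 if Load >= 5 else 4 is discarded; Stress is fixed at 2.
Temp = -4 if Load >= 4 else 0  [with Load=0]  = 0
Creep = Temp - Stress  [with Temp=0, Stress=2]  = -2
Fatigue = 3·Creep + 3·Temp + 4  [with Creep=-2, Temp=0]  = -2
Without intervention: Stress = -4 if Load >= 5 else 4  [with Load=0]  = 4; Temp = -4 if Load >= 4 else 0  [with Load=0]  = 0; Creep = Temp - Stress  [with Temp=0, Stress=4]  = -4; Fatigue = 3·Creep + 3·Temp + 4  [with Creep=-4, Temp=0]  = -8.
Change = -2 − (-8) = 6.

6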